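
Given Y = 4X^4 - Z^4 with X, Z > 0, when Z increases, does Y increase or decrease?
Y decreases

Taking the partial derivative:
∂Y/∂Z = -4Z^3

∂Y/∂Z = -4Z^3 < 0 (assuming positive values)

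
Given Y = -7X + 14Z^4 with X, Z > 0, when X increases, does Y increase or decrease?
Y decreases

Taking the partial derivative:
∂Y/∂X = -7

∂Y/∂X = -7 < 0 (assuming positive values)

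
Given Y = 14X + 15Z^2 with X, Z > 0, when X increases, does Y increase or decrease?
Y increases

Taking the partial derivative:
∂Y/∂X = 14

∂Y/∂X = 14 > 0 (assuming positive values)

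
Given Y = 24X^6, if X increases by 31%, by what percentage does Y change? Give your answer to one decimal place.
405.4%

For Y = 24X^6:
If X → X(1 + 0.31)
Then Y → Y · (1 + 0.31)^6
     ≈ Y · 5.0539

Percentage change = ((1 + 0.31)^6 − 1) × 100% ≈ 405.4%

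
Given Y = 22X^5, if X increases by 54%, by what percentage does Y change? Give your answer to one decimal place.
766.2%

For Y = 22X^5:
If X → X(1 + 0.54)
Then Y → Y · (1 + 0.54)^5
     ≈ Y · 8.6617

Percentage change = ((1 + 0.54)^5 − 1) × 100% ≈ 766.2%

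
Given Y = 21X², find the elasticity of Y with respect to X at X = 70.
Elasticity = 2

Elasticity = (dY/dX) · (X/Y)

dY/dX = 42·X
At X = 70: dY/dX = 2940, Y = 102900

Elasticity = 2940 · (70 / 102900) = 2

Interpretation: for a small percentage change in X, the percentage change in Y is approximately 2.00 times as large.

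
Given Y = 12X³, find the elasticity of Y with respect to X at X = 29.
Elasticity = 3

Elasticity = (dY/dX) · (X/Y)

dY/dX = 36·X²
At X = 29: dY/dX = 30276, Y = 292668

Elasticity = 30276 · (29 / 292668) = 3

Interpretation: for a small percentage change in X, the percentage change in Y is approximately 3.00 times as large.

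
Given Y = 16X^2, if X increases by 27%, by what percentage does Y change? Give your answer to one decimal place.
61.3%

For Y = 16X^2:
If X → X(1 + 0.27)
Then Y → Y · (1 + 0.27)^2
     = Y · 1.6129

Percentage change = ((1 + 0.27)^2 − 1) × 100% ≈ 61.3%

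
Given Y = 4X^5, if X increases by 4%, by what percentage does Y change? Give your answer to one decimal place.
21.7%

For Y = 4X^5:
If X → X(1 + 0.04)
Then Y → Y · (1 + 0.04)^5
     ≈ Y · 1.2167

Percentage change = ((1 + 0.04)^5 − 1) × 100% ≈ 21.7%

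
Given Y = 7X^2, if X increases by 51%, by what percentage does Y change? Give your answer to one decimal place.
128.0%

For Y = 7X^2:
If X → X(1 + 0.51)
Then Y → Y · (1 + 0.51)^2
     = Y · 2.2801

Percentage change = ((1 + 0.51)^2 − 1) × 100% ≈ 128.0%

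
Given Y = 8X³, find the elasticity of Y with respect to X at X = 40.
Elasticity = 3

Elasticity = (dY/dX) · (X/Y)

dY/dX = 24·X²
At X = 40: dY/dX = 38400, Y = 512000

Elasticity = 38400 · (40 / 512000) = 3

Interpretation: for a small percentage change in X, the percentage change in Y is approximately 3.00 times as large.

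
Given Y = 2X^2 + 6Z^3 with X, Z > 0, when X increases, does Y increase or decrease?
Y increases

Taking the partial derivative:
∂Y/∂X = 4X

∂Y/∂X = 4X > 0 (assuming positive values)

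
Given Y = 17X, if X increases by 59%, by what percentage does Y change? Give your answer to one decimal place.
59.0%

For Y = 17X:
If X → X(1 + 0.59)
Then Y → Y · (1 + 0.59)^1
     = Y · 1.5900

Percentage change = ((1 + 0.59)^1 − 1) × 100% = 59.0%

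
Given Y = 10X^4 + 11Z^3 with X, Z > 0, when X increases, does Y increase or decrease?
Y increases

Taking the partial derivative:
∂Y/∂X = 40X^3

∂Y/∂X = 40X^3 > 0 (assuming positive values)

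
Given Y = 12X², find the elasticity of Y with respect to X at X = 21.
Elasticity = 2

Elasticity = (dY/dX) · (X/Y)

dY/dX = 24·X
At X = 21: dY/dX = 504, Y = 5292

Elasticity = 504 · (21 / 5292) = 2

Interpretation: for a small percentage change in X, the percentage change in Y is approximately 2.00 times as large.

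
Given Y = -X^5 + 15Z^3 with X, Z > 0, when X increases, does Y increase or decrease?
Y decreases

Taking the partial derivative:
∂Y/∂X = -5X^4

∂Y/∂X = -5X^4 < 0 (assuming positive values)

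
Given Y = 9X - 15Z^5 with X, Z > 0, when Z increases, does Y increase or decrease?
Y decreases

Taking the partial derivative:
∂Y/∂Z = -75Z^4

∂Y/∂Z = -75Z^4 < 0 (assuming positive values)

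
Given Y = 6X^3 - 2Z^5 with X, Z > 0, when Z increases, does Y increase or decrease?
Y decreases

Taking the partial derivative:
∂Y/∂Z = -10Z^4

∂Y/∂Z = -10Z^4 < 0 (assuming positive values)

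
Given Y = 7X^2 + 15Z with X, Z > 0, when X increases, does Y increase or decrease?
Y increases

Taking the partial derivative:
∂Y/∂X = 14X

∂Y/∂X = 14X > 0 (assuming positive values)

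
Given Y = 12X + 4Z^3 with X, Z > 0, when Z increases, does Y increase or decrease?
Y increases

Taking the partial derivative:
∂Y/∂Z = 12Z^2

∂Y/∂Z = 12Z^2 > 0 (assuming positive values)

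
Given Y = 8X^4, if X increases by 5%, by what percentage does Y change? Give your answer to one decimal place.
21.6%

For Y = 8X^4:
If X → X(1 + 0.05)
Then Y → Y · (1 + 0.05)^4
     ≈ Y · 1.2155

Percentage change = ((1 + 0.05)^4 − 1) × 100% ≈ 21.6%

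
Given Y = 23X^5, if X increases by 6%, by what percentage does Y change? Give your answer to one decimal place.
33.8%

For Y = 23X^5:
If X → X(1 + 0.06)
Then Y → Y · (1 + 0.06)^5
     ≈ Y · 1.3382

Percentage change = ((1 + 0.06)^5 − 1) × 100% ≈ 33.8%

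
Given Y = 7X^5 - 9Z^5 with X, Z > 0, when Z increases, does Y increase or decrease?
Y decreases

Taking the partial derivative:
∂Y/∂Z = -45Z^4

∂Y/∂Z = -45Z^4 < 0 (assuming positive values)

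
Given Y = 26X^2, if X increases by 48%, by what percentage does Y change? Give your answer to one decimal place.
119.0%

For Y = 26X^2:
If X → X(1 + 0.48)
Then Y → Y · (1 + 0.48)^2
     = Y · 2.1904

Percentage change = ((1 + 0.48)^2 − 1) × 100% ≈ 119.0%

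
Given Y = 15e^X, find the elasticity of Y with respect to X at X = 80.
Elasticity = 80

Elasticity = (dY/dX) · (X/Y)

dY/dX = 15·e^X
At X = 80: dY/dX = 15·e^80, Y = 15·e^80

Elasticity = (15·e^80) · (80 / (15·e^80)) = 80

Interpretation: for a small percentage change in X, the percentage change in Y is approximately 80.00 times as large.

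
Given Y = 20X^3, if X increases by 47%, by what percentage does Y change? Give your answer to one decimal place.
217.7%

For Y = 20X^3:
If X → X(1 + 0.47)
Then Y → Y · (1 + 0.47)^3
     ≈ Y · 3.1765

Percentage change = ((1 + 0.47)^3 − 1) × 100% ≈ 217.7%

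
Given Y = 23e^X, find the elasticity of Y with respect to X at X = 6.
Elasticity = 6

Elasticity = (dY/dX) · (X/Y)

dY/dX = 23·e^X
At X = 6: dY/dX = 23·e^6, Y = 23·e^6

Elasticity = (23·e^6) · (6 / (23·e^6)) = 6

Interpretation: for a small percentage change in X, the percentage change in Y is approximately 6.00 times as large.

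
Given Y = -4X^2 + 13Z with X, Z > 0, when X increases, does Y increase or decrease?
Y decreases

Taking the partial derivative:
∂Y/∂X = -8X

∂Y/∂X = -8X < 0 (assuming positive values)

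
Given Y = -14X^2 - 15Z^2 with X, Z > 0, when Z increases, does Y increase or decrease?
Y decreases

Taking the partial derivative:
∂Y/∂Z = -30Z

∂Y/∂Z = -30Z < 0 (assuming positive values)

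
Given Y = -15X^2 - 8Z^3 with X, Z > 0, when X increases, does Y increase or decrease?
Y decreases

Taking the partial derivative:
∂Y/∂X = -30X

∂Y/∂X = -30X < 0 (assuming positive values)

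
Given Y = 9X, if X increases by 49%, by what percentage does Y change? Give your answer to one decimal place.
49.0%

For Y = 9X:
If X → X(1 + 0.49)
Then Y → Y · (1 + 0.49)^1
     = Y · 1.4900

Percentage change = ((1 + 0.49)^1 − 1) × 100% = 49.0%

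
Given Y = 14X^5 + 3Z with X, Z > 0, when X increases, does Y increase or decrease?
Y increases

Taking the partial derivative:
∂Y/∂X = 70X^4

∂Y/∂X = 70X^4 > 0 (assuming positive values)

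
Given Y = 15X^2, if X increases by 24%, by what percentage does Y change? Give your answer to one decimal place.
53.8%

For Y = 15X^2:
If X → X(1 + 0.24)
Then Y → Y · (1 + 0.24)^2
     = Y · 1.5376

Percentage change = ((1 + 0.24)^2 − 1) × 100% ≈ 53.8%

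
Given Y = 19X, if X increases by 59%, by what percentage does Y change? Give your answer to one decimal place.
59.0%

For Y = 19X:
If X → X(1 + 0.59)
Then Y → Y · (1 + 0.59)^1
     = Y · 1.5900

Percentage change = ((1 + 0.59)^1 − 1) × 100% = 59.0%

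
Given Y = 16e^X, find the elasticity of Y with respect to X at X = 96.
Elasticity = 96

Elasticity = (dY/dX) · (X/Y)

dY/dX = 16·e^X
At X = 96: dY/dX = 16·e^96, Y = 16·e^96

Elasticity = (16·e^96) · (96 / (16·e^96)) = 96

Interpretation: for a small percentage change in X, the percentage change in Y is approximately 96.00 times as large.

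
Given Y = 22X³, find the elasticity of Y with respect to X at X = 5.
Elasticity = 3

Elasticity = (dY/dX) · (X/Y)

dY/dX = 66·X²
At X = 5: dY/dX = 1650, Y = 2750

Elasticity = 1650 · (5 / 2750) = 3

Interpretation: for a small percentage change in X, the percentage change in Y is approximately 3.00 times as large.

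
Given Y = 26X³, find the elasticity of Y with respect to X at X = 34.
Elasticity = 3

Elasticity = (dY/dX) · (X/Y)

dY/dX = 78·X²
At X = 34: dY/dX = 90168, Y = 1021904

Elasticity = 90168 · (34 / 1021904) = 3

Interpretation: for a small percentage change in X, the percentage change in Y is approximately 3.00 times as large.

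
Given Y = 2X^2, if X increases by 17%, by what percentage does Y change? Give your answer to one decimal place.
36.9%

For Y = 2X^2:
If X → X(1 + 0.17)
Then Y → Y · (1 + 0.17)^2
     = Y · 1.3689

Percentage change = ((1 + 0.17)^2 − 1) × 100% ≈ 36.9%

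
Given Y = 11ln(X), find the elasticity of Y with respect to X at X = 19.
Elasticity = 1/ln(19) ≈ 0.3396

Elasticity = (dY/dX) · (X/Y)

dY/dX = 11/X
At X = 19: dY/dX = 11/19, Y = 11·ln(19)

Elasticity = (11/19) · (19 / (11·ln(19))) = 1/ln(19) ≈ 0.3396

Interpretation: for a small percentage change in X, the percentage change in Y is approximately 0.34 times as large.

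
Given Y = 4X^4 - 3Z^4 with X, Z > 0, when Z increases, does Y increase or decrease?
Y decreases

Taking the partial derivative:
∂Y/∂Z = -12Z^3

∂Y/∂Z = -12Z^3 < 0 (assuming positive values)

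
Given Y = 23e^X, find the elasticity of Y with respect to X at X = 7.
Elasticity = 7

Elasticity = (dY/dX) · (X/Y)

dY/dX = 23·e^X
At X = 7: dY/dX = 23·e^7, Y = 23·e^7

Elasticity = (23·e^7) · (7 / (23·e^7)) = 7

Interpretation: for a small percentage change in X, the percentage change in Y is approximately 7.00 times as large.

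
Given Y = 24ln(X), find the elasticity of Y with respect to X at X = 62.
Elasticity = 1/ln(62) ≈ 0.2423

Elasticity = (dY/dX) · (X/Y)

dY/dX = 24/X
At X = 62: dY/dX = 12/31, Y = 24·ln(62)

Elasticity = (12/31) · (62 / (24·ln(62))) = 1/ln(62) ≈ 0.2423

Interpretation: for a small percentage change in X, the percentage change in Y is approximately 0.24 times as large.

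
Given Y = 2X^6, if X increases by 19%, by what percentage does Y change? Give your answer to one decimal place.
184.0%

For Y = 2X^6:
If X → X(1 + 0.19)
Then Y → Y · (1 + 0.19)^6
     ≈ Y · 2.8398

Percentage change = ((1 + 0.19)^6 − 1) × 100% ≈ 184.0%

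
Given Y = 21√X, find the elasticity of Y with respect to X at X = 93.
Elasticity = 1/2

Elasticity = (dY/dX) · (X/Y)

dY/dX = 21/(2·√X)
At X = 93: dY/dX = 7·√93/62, Y = 21·√93

Elasticity = (7·√93/62) · (93 / (21·√93)) = 1/2

Interpretation: for a small percentage change in X, the percentage change in Y is approximately 0.50 times as large.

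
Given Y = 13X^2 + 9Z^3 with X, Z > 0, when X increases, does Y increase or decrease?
Y increases

Taking the partial derivative:
∂Y/∂X = 26X

∂Y/∂X = 26X > 0 (assuming positive values)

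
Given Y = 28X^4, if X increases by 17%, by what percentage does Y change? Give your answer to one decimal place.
87.4%

For Y = 28X^4:
If X → X(1 + 0.17)
Then Y → Y · (1 + 0.17)^4
     ≈ Y · 1.8739

Percentage change = ((1 + 0.17)^4 − 1) × 100% ≈ 87.4%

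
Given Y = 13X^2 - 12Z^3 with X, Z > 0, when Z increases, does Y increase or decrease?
Y decreases

Taking the partial derivative:
∂Y/∂Z = -36Z^2

∂Y/∂Z = -36Z^2 < 0 (assuming positive values)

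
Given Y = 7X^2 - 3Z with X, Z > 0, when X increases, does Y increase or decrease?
Y increases

Taking the partial derivative:
∂Y/∂X = 14X

∂Y/∂X = 14X > 0 (assuming positive values)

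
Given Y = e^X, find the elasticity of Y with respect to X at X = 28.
Elasticity = 28

Elasticity = (dY/dX) · (X/Y)

dY/dX = e^X
At X = 28: dY/dX = e^28, Y = e^28

Elasticity = (e^28) · (28 / (e^28)) = 28

Interpretation: for a small percentage change in X, the percentage change in Y is approximately 28.00 times as large.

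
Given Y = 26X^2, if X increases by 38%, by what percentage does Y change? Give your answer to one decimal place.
90.4%

For Y = 26X^2:
If X → X(1 + 0.38)
Then Y → Y · (1 + 0.38)^2
     = Y · 1.9044

Percentage change = ((1 + 0.38)^2 − 1) × 100% ≈ 90.4%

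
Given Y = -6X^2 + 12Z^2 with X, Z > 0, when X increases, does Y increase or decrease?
Y decreases

Taking the partial derivative:
∂Y/∂X = -12X

∂Y/∂X = -12X < 0 (assuming positive values)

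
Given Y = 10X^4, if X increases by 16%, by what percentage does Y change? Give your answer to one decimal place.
81.1%

For Y = 10X^4:
If X → X(1 + 0.16)
Then Y → Y · (1 + 0.16)^4
     ≈ Y · 1.8106

Percentage change = ((1 + 0.16)^4 − 1) × 100% ≈ 81.1%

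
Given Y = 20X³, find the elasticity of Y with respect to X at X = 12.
Elasticity = 3

Elasticity = (dY/dX) · (X/Y)

dY/dX = 60·X²
At X = 12: dY/dX = 8640, Y = 34560

Elasticity = 8640 · (12 / 34560) = 3

Interpretation: for a small percentage change in X, the percentage change in Y is approximately 3.00 times as large.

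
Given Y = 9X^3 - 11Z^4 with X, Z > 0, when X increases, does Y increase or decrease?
Y increases

Taking the partial derivative:
∂Y/∂X = 27X^2

∂Y/∂X = 27X^2 > 0 (assuming positive values)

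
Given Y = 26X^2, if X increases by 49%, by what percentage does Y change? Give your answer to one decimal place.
122.0%

For Y = 26X^2:
If X → X(1 + 0.49)
Then Y → Y · (1 + 0.49)^2
     = Y · 2.2201

Percentage change = ((1 + 0.49)^2 − 1) × 100% ≈ 122.0%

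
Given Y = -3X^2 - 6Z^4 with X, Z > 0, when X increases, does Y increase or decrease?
Y decreases

Taking the partial derivative:
∂Y/∂X = -6X

∂Y/∂X = -6X < 0 (assuming positive values)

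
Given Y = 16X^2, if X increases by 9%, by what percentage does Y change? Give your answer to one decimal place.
18.8%

For Y = 16X^2:
If X → X(1 + 0.09)
Then Y → Y · (1 + 0.09)^2
     = Y · 1.1881

Percentage change = ((1 + 0.09)^2 − 1) × 100% ≈ 18.8%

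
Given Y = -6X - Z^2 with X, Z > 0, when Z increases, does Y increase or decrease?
Y decreases

Taking the partial derivative:
∂Y/∂Z = -2Z

∂Y/∂Z = -2Z < 0 (assuming positive values)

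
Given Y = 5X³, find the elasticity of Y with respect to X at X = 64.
Elasticity = 3

Elasticity = (dY/dX) · (X/Y)

dY/dX = 15·X²
At X = 64: dY/dX = 61440, Y = 1310720

Elasticity = 61440 · (64 / 1310720) = 3

Interpretation: for a small percentage change in X, the percentage change in Y is approximately 3.00 times as large.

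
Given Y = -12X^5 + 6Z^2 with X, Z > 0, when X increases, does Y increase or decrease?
Y decreases

Taking the partial derivative:
∂Y/∂X = -60X^4

∂Y/∂X = -60X^4 < 0 (assuming positive values)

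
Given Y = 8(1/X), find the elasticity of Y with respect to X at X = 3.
Elasticity = -1

Elasticity = (dY/dX) · (X/Y)

dY/dX = -8/X²
At X = 3: dY/dX = -8/9, Y = 8/3

Elasticity = (-8/9) · (3 / (8/3)) = -1

Interpretation: for a small percentage change in X, the percentage change in Y is approximately -1.00 times as large.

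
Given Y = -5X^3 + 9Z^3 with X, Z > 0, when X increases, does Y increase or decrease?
Y decreases

Taking the partial derivative:
∂Y/∂X = -15X^2

∂Y/∂X = -15X^2 < 0 (assuming positive values)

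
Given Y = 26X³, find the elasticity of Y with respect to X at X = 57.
Elasticity = 3

Elasticity = (dY/dX) · (X/Y)

dY/dX = 78·X²
At X = 57: dY/dX = 253422, Y = 4815018

Elasticity = 253422 · (57 / 4815018) = 3

Interpretation: for a small percentage change in X, the percentage change in Y is approximately 3.00 times as large.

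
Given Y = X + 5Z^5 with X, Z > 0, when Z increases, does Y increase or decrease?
Y increases

Taking the partial derivative:
∂Y/∂Z = 25Z^4

∂Y/∂Z = 25Z^4 > 0 (assuming positive values)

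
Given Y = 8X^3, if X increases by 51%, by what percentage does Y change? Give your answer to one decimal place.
244.3%

For Y = 8X^3:
If X → X(1 + 0.51)
Then Y → Y · (1 + 0.51)^3
     ≈ Y · 3.4430

Percentage change = ((1 + 0.51)^3 − 1) × 100% ≈ 244.3%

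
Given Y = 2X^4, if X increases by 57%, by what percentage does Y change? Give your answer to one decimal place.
507.6%

For Y = 2X^4:
If X → X(1 + 0.57)
Then Y → Y · (1 + 0.57)^4
     ≈ Y · 6.0757

Percentage change = ((1 + 0.57)^4 − 1) × 100% ≈ 507.6%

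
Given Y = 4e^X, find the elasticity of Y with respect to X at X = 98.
Elasticity = 98

Elasticity = (dY/dX) · (X/Y)

dY/dX = 4·e^X
At X = 98: dY/dX = 4·e^98, Y = 4·e^98

Elasticity = (4·e^98) · (98 / (4·e^98)) = 98

Interpretation: for a small percentage change in X, the percentage change in Y is approximately 98.00 times as large.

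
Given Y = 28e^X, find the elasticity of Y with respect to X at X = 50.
Elasticity = 50

Elasticity = (dY/dX) · (X/Y)

dY/dX = 28·e^X
At X = 50: dY/dX = 28·e^50, Y = 28·e^50

Elasticity = (28·e^50) · (50 / (28·e^50)) = 50

Interpretation: for a small percentage change in X, the percentage change in Y is approximately 50.00 times as large.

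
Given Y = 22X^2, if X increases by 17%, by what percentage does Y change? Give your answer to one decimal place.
36.9%

For Y = 22X^2:
If X → X(1 + 0.17)
Then Y → Y · (1 + 0.17)^2
     = Y · 1.3689

Percentage change = ((1 + 0.17)^2 − 1) × 100% ≈ 36.9%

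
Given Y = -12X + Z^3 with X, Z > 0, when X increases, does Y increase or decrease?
Y decreases

Taking the partial derivative:
∂Y/∂X = -12

∂Y/∂X = -12 < 0 (assuming positive values)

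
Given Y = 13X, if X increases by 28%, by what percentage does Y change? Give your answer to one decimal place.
28.0%

For Y = 13X:
If X → X(1 + 0.28)
Then Y → Y · (1 + 0.28)^1
     = Y · 1.2800

Percentage change = ((1 + 0.28)^1 − 1) × 100% = 28.0%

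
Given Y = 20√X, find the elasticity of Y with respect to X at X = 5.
Elasticity = 1/2

Elasticity = (dY/dX) · (X/Y)

dY/dX = 10/√X
At X = 5: dY/dX = 2·√5, Y = 20·√5

Elasticity = (2·√5) · (5 / (20·√5)) = 1/2

Interpretation: for a small percentage change in X, the percentage change in Y is approximately 0.50 times as large.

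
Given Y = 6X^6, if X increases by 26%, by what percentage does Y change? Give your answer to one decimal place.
300.2%

For Y = 6X^6:
If X → X(1 + 0.26)
Then Y → Y · (1 + 0.26)^6
     ≈ Y · 4.0015

Percentage change = ((1 + 0.26)^6 − 1) × 100% ≈ 300.2%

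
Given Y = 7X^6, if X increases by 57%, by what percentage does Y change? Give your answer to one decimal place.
1397.6%

For Y = 7X^6:
If X → X(1 + 0.57)
Then Y → Y · (1 + 0.57)^6
     ≈ Y · 14.9761

Percentage change = ((1 + 0.57)^6 − 1) × 100% ≈ 1397.6%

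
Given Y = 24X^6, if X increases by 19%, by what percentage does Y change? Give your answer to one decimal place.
184.0%

For Y = 24X^6:
If X → X(1 + 0.19)
Then Y → Y · (1 + 0.19)^6
     ≈ Y · 2.8398

Percentage change = ((1 + 0.19)^6 − 1) × 100% ≈ 184.0%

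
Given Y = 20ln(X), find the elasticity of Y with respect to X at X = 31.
Elasticity = 1/ln(31) ≈ 0.2912

Elasticity = (dY/dX) · (X/Y)

dY/dX = 20/X
At X = 31: dY/dX = 20/31, Y = 20·ln(31)

Elasticity = (20/31) · (31 / (20·ln(31))) = 1/ln(31) ≈ 0.2912

Interpretation: for a small percentage change in X, the percentage change in Y is approximately 0.29 times as large.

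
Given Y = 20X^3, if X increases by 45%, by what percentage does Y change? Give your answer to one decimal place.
204.9%

For Y = 20X^3:
If X → X(1 + 0.45)
Then Y → Y · (1 + 0.45)^3
     ≈ Y · 3.0486

Percentage change = ((1 + 0.45)^3 − 1) × 100% ≈ 204.9%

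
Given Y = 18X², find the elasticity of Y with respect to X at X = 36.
Elasticity = 2

Elasticity = (dY/dX) · (X/Y)

dY/dX = 36·X
At X = 36: dY/dX = 1296, Y = 23328

Elasticity = 1296 · (36 / 23328) = 2

Interpretation: for a small percentage change in X, the percentage change in Y is approximately 2.00 times as large.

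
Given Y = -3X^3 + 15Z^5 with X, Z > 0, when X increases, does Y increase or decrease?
Y decreases

Taking the partial derivative:
∂Y/∂X = -9X^2

∂Y/∂X = -9X^2 < 0 (assuming positive values)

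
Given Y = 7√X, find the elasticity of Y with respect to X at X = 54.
Elasticity = 1/2

Elasticity = (dY/dX) · (X/Y)

dY/dX = 7/(2·√X)
At X = 54: dY/dX = 7·√6/36, Y = 21·√6

Elasticity = (7·√6/36) · (54 / (21·√6)) = 1/2

Interpretation: for a small percentage change in X, the percentage change in Y is approximately 0.50 times as large.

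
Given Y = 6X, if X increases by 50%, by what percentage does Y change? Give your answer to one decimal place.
50.0%

For Y = 6X:
If X → X(1 + 0.5)
Then Y → Y · (1 + 0.5)^1
     = Y · 1.5000

Percentage change = ((1 + 0.5)^1 − 1) × 100% = 50.0%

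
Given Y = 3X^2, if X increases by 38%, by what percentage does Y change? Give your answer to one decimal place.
90.4%

For Y = 3X^2:
If X → X(1 + 0.38)
Then Y → Y · (1 + 0.38)^2
     = Y · 1.9044

Percentage change = ((1 + 0.38)^2 − 1) × 100% ≈ 90.4%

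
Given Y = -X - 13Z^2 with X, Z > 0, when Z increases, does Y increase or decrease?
Y decreases

Taking the partial derivative:
∂Y/∂Z = -26Z

∂Y/∂Z = -26Z < 0 (assuming positive values)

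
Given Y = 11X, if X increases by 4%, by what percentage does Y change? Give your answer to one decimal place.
4.0%

For Y = 11X:
If X → X(1 + 0.04)
Then Y → Y · (1 + 0.04)^1
     = Y · 1.0400

Percentage change = ((1 + 0.04)^1 − 1) × 100% = 4.0%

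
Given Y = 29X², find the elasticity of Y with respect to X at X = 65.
Elasticity = 2

Elasticity = (dY/dX) · (X/Y)

dY/dX = 58·X
At X = 65: dY/dX = 3770, Y = 122525

Elasticity = 3770 · (65 / 122525) = 2

Interpretation: for a small percentage change in X, the percentage change in Y is approximately 2.00 times as large.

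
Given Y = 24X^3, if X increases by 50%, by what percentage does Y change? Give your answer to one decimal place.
237.5%

For Y = 24X^3:
If X → X(1 + 0.5)
Then Y → Y · (1 + 0.5)^3
     = Y · 3.3750

Percentage change = ((1 + 0.5)^3 − 1) × 100% = 237.5%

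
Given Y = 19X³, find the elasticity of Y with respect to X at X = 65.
Elasticity = 3

Elasticity = (dY/dX) · (X/Y)

dY/dX = 57·X²
At X = 65: dY/dX = 240825, Y = 5217875

Elasticity = 240825 · (65 / 5217875) = 3

Interpretation: for a small percentage change in X, the percentage change in Y is approximately 3.00 times as large.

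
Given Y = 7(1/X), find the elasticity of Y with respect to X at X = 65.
Elasticity = -1

Elasticity = (dY/dX) · (X/Y)

dY/dX = -7/X²
At X = 65: dY/dX = -7/4225, Y = 7/65

Elasticity = (-7/4225) · (65 / (7/65)) = -1

Interpretation: for a small percentage change in X, the percentage change in Y is approximately -1.00 times as large.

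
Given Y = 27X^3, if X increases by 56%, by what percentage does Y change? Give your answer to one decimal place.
279.6%

For Y = 27X^3:
If X → X(1 + 0.56)
Then Y → Y · (1 + 0.56)^3
     ≈ Y · 3.7964

Percentage change = ((1 + 0.56)^3 − 1) × 100% ≈ 279.6%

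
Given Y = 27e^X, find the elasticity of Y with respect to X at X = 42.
Elasticity = 42

Elasticity = (dY/dX) · (X/Y)

dY/dX = 27·e^X
At X = 42: dY/dX = 27·e^42, Y = 27·e^42

Elasticity = (27·e^42) · (42 / (27·e^42)) = 42

Interpretation: for a small percentage change in X, the percentage change in Y is approximately 42.00 times as large.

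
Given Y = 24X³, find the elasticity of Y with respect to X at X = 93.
Elasticity = 3

Elasticity = (dY/dX) · (X/Y)

dY/dX = 72·X²
At X = 93: dY/dX = 622728, Y = 19304568

Elasticity = 622728 · (93 / 19304568) = 3

Interpretation: for a small percentage change in X, the percentage change in Y is approximately 3.00 times as large.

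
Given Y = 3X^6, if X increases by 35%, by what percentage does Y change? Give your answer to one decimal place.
505.3%

For Y = 3X^6:
If X → X(1 + 0.35)
Then Y → Y · (1 + 0.35)^6
     ≈ Y · 6.0534

Percentage change = ((1 + 0.35)^6 − 1) × 100% ≈ 505.3%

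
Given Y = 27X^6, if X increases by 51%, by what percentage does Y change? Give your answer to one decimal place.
1085.4%

For Y = 27X^6:
If X → X(1 + 0.51)
Then Y → Y · (1 + 0.51)^6
     ≈ Y · 11.8539

Percentage change = ((1 + 0.51)^6 − 1) × 100% ≈ 1085.4%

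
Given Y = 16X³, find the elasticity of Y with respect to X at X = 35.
Elasticity = 3

Elasticity = (dY/dX) · (X/Y)

dY/dX = 48·X²
At X = 35: dY/dX = 58800, Y = 686000

Elasticity = 58800 · (35 / 686000) = 3

Interpretation: for a small percentage change in X, the percentage change in Y is approximately 3.00 times as large.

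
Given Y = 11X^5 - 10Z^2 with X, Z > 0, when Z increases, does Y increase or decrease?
Y decreases

Taking the partial derivative:
∂Y/∂Z = -20Z

∂Y/∂Z = -20Z < 0 (assuming positive values)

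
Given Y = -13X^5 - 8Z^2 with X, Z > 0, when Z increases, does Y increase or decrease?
Y decreases

Taking the partial derivative:
∂Y/∂Z = -16Z

∂Y/∂Z = -16Z < 0 (assuming positive values)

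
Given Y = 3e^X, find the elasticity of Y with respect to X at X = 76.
Elasticity = 76

Elasticity = (dY/dX) · (X/Y)

dY/dX = 3·e^X
At X = 76: dY/dX = 3·e^76, Y = 3·e^76

Elasticity = (3·e^76) · (76 / (3·e^76)) = 76

Interpretation: for a small percentage change in X, the percentage change in Y is approximately 76.00 times as large.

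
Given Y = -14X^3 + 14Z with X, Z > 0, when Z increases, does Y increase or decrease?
Y increases

Taking the partial derivative:
∂Y/∂Z = 14

∂Y/∂Z = 14 > 0 (assuming positive values)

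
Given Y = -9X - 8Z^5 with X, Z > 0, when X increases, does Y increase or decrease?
Y decreases

Taking the partial derivative:
∂Y/∂X = -9

∂Y/∂X = -9 < 0 (assuming positive values)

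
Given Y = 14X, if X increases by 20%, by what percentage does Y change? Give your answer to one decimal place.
20.0%

For Y = 14X:
If X → X(1 + 0.2)
Then Y → Y · (1 + 0.2)^1
     = Y · 1.2000

Percentage change = ((1 + 0.2)^1 − 1) × 100% = 20.0%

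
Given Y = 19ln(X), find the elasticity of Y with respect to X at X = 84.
Elasticity = 1/ln(84) ≈ 0.2257

Elasticity = (dY/dX) · (X/Y)

dY/dX = 19/X
At X = 84: dY/dX = 19/84, Y = 19·ln(84)

Elasticity = (19/84) · (84 / (19·ln(84))) = 1/ln(84) ≈ 0.2257

Interpretation: for a small percentage change in X, the percentage change in Y is approximately 0.23 times as large.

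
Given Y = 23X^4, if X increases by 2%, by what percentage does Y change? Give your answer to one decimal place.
8.2%

For Y = 23X^4:
If X → X(1 + 0.02)
Then Y → Y · (1 + 0.02)^4
     ≈ Y · 1.0824

Percentage change = ((1 + 0.02)^4 − 1) × 100% ≈ 8.2%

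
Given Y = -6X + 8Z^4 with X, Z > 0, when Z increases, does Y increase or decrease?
Y increases

Taking the partial derivative:
∂Y/∂Z = 32Z^3

∂Y/∂Z = 32Z^3 > 0 (assuming positive values)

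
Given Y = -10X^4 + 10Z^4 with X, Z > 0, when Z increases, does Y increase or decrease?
Y increases

Taking the partial derivative:
∂Y/∂Z = 40Z^3

∂Y/∂Z = 40Z^3 > 0 (assuming positive values)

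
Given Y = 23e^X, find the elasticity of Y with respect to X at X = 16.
Elasticity = 16

Elasticity = (dY/dX) · (X/Y)

dY/dX = 23·e^X
At X = 16: dY/dX = 23·e^16, Y = 23·e^16

Elasticity = (23·e^16) · (16 / (23·e^16)) = 16

Interpretation: for a small percentage change in X, the percentage change in Y is approximately 16.00 times as large.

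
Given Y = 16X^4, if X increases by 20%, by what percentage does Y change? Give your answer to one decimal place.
107.4%

For Y = 16X^4:
If X → X(1 + 0.2)
Then Y → Y · (1 + 0.2)^4
     = Y · 2.0736

Percentage change = ((1 + 0.2)^4 − 1) × 100% ≈ 107.4%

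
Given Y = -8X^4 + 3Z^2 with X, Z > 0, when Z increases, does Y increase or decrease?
Y increases

Taking the partial derivative:
∂Y/∂Z = 6Z

∂Y/∂Z = 6Z > 0 (assuming positive values)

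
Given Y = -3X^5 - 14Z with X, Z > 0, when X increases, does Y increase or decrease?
Y decreases

Taking the partial derivative:
∂Y/∂X = -15X^4

∂Y/∂X = -15X^4 < 0 (assuming positive values)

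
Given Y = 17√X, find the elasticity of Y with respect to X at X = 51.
Elasticity = 1/2

Elasticity = (dY/dX) · (X/Y)

dY/dX = 17/(2·√X)
At X = 51: dY/dX = √51/6, Y = 17·√51

Elasticity = (√51/6) · (51 / (17·√51)) = 1/2

Interpretation: for a small percentage change in X, the percentage change in Y is approximately 0.50 times as large.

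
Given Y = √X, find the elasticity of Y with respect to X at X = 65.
Elasticity = 1/2

Elasticity = (dY/dX) · (X/Y)

dY/dX = 1/(2·√X)
At X = 65: dY/dX = √65/130, Y = √65

Elasticity = (√65/130) · (65 / (√65)) = 1/2

Interpretation: for a small percentage change in X, the percentage change in Y is approximately 0.50 times as large.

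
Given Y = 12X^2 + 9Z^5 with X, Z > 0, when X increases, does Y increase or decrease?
Y increases

Taking the partial derivative:
∂Y/∂X = 24X

∂Y/∂X = 24X > 0 (assuming positive values)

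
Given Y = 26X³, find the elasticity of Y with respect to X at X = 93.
Elasticity = 3

Elasticity = (dY/dX) · (X/Y)

dY/dX = 78·X²
At X = 93: dY/dX = 674622, Y = 20913282

Elasticity = 674622 · (93 / 20913282) = 3

Interpretation: for a small percentage change in X, the percentage change in Y is approximately 3.00 times as large.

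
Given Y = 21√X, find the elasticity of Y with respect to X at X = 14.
Elasticity = 1/2

Elasticity = (dY/dX) · (X/Y)

dY/dX = 21/(2·√X)
At X = 14: dY/dX = 3·√14/4, Y = 21·√14

Elasticity = (3·√14/4) · (14 / (21·√14)) = 1/2

Interpretation: for a small percentage change in X, the percentage change in Y is approximately 0.50 times as large.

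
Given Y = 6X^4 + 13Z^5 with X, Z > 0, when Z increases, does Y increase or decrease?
Y increases

Taking the partial derivative:
∂Y/∂Z = 65Z^4

∂Y/∂Z = 65Z^4 > 0 (assuming positive values)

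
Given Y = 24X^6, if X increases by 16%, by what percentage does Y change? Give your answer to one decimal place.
143.6%

For Y = 24X^6:
If X → X(1 + 0.16)
Then Y → Y · (1 + 0.16)^6
     ≈ Y · 2.4364

Percentage change = ((1 + 0.16)^6 − 1) × 100% ≈ 143.6%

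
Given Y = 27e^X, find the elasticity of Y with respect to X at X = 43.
Elasticity = 43

Elasticity = (dY/dX) · (X/Y)

dY/dX = 27·e^X
At X = 43: dY/dX = 27·e^43, Y = 27·e^43

Elasticity = (27·e^43) · (43 / (27·e^43)) = 43

Interpretation: for a small percentage change in X, the percentage change in Y is approximately 43.00 times as large.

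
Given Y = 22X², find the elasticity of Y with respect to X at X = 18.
Elasticity = 2

Elasticity = (dY/dX) · (X/Y)

dY/dX = 44·X
At X = 18: dY/dX = 792, Y = 7128

Elasticity = 792 · (18 / 7128) = 2

Interpretation: for a small percentage change in X, the percentage change in Y is approximately 2.00 times as large.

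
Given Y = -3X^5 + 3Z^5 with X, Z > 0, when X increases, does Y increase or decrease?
Y decreases

Taking the partial derivative:
∂Y/∂X = -15X^4

∂Y/∂X = -15X^4 < 0 (assuming positive values)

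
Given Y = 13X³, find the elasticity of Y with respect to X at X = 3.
Elasticity = 3

Elasticity = (dY/dX) · (X/Y)

dY/dX = 39·X²
At X = 3: dY/dX = 351, Y = 351

Elasticity = 351 · (3 / 351) = 3

Interpretation: for a small percentage change in X, the percentage change in Y is approximately 3.00 times as large.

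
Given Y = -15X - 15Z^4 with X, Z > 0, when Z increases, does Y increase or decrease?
Y decreases

Taking the partial derivative:
∂Y/∂Z = -60Z^3

∂Y/∂Z = -60Z^3 < 0 (assuming positive values)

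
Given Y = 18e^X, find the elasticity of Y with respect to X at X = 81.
Elasticity = 81

Elasticity = (dY/dX) · (X/Y)

dY/dX = 18·e^X
At X = 81: dY/dX = 18·e^81, Y = 18·e^81

Elasticity = (18·e^81) · (81 / (18·e^81)) = 81

Interpretation: for a small percentage change in X, the percentage change in Y is approximately 81.00 times as large.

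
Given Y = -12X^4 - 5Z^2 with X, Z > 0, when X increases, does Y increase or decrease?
Y decreases

Taking the partial derivative:
∂Y/∂X = -48X^3

∂Y/∂X = -48X^3 < 0 (assuming positive values)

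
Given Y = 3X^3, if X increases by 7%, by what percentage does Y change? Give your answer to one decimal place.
22.5%

For Y = 3X^3:
If X → X(1 + 0.07)
Then Y → Y · (1 + 0.07)^3
     ≈ Y · 1.2250

Percentage change = ((1 + 0.07)^3 − 1) × 100% ≈ 22.5%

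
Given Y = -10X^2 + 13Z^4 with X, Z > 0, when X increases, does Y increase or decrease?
Y decreases

Taking the partial derivative:
∂Y/∂X = -20X

∂Y/∂X = -20X < 0 (assuming positive values)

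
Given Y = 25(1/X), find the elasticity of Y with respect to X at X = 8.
Elasticity = -1

Elasticity = (dY/dX) · (X/Y)

dY/dX = -25/X²
At X = 8: dY/dX = -25/64, Y = 25/8

Elasticity = (-25/64) · (8 / (25/8)) = -1

Interpretation: for a small percentage change in X, the percentage change in Y is approximately -1.00 times as large.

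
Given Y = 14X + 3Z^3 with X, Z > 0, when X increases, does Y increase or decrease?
Y increases

Taking the partial derivative:
∂Y/∂X = 14

∂Y/∂X = 14 > 0 (assuming positive values)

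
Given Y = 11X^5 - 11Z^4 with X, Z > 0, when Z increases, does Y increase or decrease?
Y decreases

Taking the partial derivative:
∂Y/∂Z = -44Z^3

∂Y/∂Z = -44Z^3 < 0 (assuming positive values)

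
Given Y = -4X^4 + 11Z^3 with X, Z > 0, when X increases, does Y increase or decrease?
Y decreases

Taking the partial derivative:
∂Y/∂X = -16X^3

∂Y/∂X = -16X^3 < 0 (assuming positive values)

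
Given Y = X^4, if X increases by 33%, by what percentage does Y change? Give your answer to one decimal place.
212.9%

For Y = X^4:
If X → X(1 + 0.33)
Then Y → Y · (1 + 0.33)^4
     ≈ Y · 3.1290

Percentage change = ((1 + 0.33)^4 − 1) × 100% ≈ 212.9%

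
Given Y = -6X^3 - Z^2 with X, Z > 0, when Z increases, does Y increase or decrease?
Y decreases

Taking the partial derivative:
∂Y/∂Z = -2Z

∂Y/∂Z = -2Z < 0 (assuming positive values)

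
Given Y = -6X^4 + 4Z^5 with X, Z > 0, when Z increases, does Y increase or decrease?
Y increases

Taking the partial derivative:
∂Y/∂Z = 20Z^4

∂Y/∂Z = 20Z^4 > 0 (assuming positive values)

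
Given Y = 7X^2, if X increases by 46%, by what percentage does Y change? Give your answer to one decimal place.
113.2%

For Y = 7X^2:
If X → X(1 + 0.46)
Then Y → Y · (1 + 0.46)^2
     = Y · 2.1316

Percentage change = ((1 + 0.46)^2 − 1) × 100% ≈ 113.2%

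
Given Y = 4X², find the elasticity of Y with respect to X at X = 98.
Elasticity = 2

Elasticity = (dY/dX) · (X/Y)

dY/dX = 8·X
At X = 98: dY/dX = 784, Y = 38416

Elasticity = 784 · (98 / 38416) = 2

Interpretation: for a small percentage change in X, the percentage change in Y is approximately 2.00 times as large.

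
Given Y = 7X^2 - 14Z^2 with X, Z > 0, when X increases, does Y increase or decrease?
Y increases

Taking the partial derivative:
∂Y/∂X = 14X

∂Y/∂X = 14X > 0 (assuming positive values)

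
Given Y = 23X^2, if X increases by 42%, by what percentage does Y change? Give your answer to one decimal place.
101.6%

For Y = 23X^2:
If X → X(1 + 0.42)
Then Y → Y · (1 + 0.42)^2
     = Y · 2.0164

Percentage change = ((1 + 0.42)^2 − 1) × 100% ≈ 101.6%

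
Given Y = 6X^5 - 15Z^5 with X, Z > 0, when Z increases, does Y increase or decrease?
Y decreases

Taking the partial derivative:
∂Y/∂Z = -75Z^4

∂Y/∂Z = -75Z^4 < 0 (assuming positive values)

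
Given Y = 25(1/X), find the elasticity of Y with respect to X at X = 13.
Elasticity = -1

Elasticity = (dY/dX) · (X/Y)

dY/dX = -25/X²
At X = 13: dY/dX = -25/169, Y = 25/13

Elasticity = (-25/169) · (13 / (25/13)) = -1

Interpretation: for a small percentage change in X, the percentage change in Y is approximately -1.00 times as large.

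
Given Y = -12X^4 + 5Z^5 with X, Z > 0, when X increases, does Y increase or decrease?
Y decreases

Taking the partial derivative:
∂Y/∂X = -48X^3

∂Y/∂X = -48X^3 < 0 (assuming positive values)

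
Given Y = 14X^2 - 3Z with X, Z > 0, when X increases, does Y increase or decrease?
Y increases

Taking the partial derivative:
∂Y/∂X = 28X

∂Y/∂X = 28X > 0 (assuming positive values)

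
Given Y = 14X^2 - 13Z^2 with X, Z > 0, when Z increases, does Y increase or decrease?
Y decreases

Taking the partial derivative:
∂Y/∂Z = -26Z

∂Y/∂Z = -26Z < 0 (assuming positive values)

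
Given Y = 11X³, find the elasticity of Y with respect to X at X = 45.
Elasticity = 3

Elasticity = (dY/dX) · (X/Y)

dY/dX = 33·X²
At X = 45: dY/dX = 66825, Y = 1002375

Elasticity = 66825 · (45 / 1002375) = 3

Interpretation: for a small percentage change in X, the percentage change in Y is approximately 3.00 times as large.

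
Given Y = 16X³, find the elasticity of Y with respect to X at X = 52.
Elasticity = 3

Elasticity = (dY/dX) · (X/Y)

dY/dX = 48·X²
At X = 52: dY/dX = 129792, Y = 2249728

Elasticity = 129792 · (52 / 2249728) = 3

Interpretation: for a small percentage change in X, the percentage change in Y is approximately 3.00 times as large.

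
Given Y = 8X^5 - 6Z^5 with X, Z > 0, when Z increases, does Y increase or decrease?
Y decreases

Taking the partial derivative:
∂Y/∂Z = -30Z^4

∂Y/∂Z = -30Z^4 < 0 (assuming positive values)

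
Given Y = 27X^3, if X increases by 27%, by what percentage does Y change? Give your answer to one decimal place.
104.8%

For Y = 27X^3:
If X → X(1 + 0.27)
Then Y → Y · (1 + 0.27)^3
     ≈ Y · 2.0484

Percentage change = ((1 + 0.27)^3 − 1) × 100% ≈ 104.8%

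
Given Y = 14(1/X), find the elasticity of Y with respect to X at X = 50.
Elasticity = -1

Elasticity = (dY/dX) · (X/Y)

dY/dX = -14/X²
At X = 50: dY/dX = -7/1250, Y = 7/25

Elasticity = (-7/1250) · (50 / (7/25)) = -1

Interpretation: for a small percentage change in X, the percentage change in Y is approximately -1.00 times as large.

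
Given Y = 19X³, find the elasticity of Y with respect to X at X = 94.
Elasticity = 3

Elasticity = (dY/dX) · (X/Y)

dY/dX = 57·X²
At X = 94: dY/dX = 503652, Y = 15781096

Elasticity = 503652 · (94 / 15781096) = 3

Interpretation: for a small percentage change in X, the percentage change in Y is approximately 3.00 times as large.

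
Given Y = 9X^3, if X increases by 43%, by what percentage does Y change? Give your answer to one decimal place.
192.4%

For Y = 9X^3:
If X → X(1 + 0.43)
Then Y → Y · (1 + 0.43)^3
     ≈ Y · 2.9242

Percentage change = ((1 + 0.43)^3 − 1) × 100% ≈ 192.4%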